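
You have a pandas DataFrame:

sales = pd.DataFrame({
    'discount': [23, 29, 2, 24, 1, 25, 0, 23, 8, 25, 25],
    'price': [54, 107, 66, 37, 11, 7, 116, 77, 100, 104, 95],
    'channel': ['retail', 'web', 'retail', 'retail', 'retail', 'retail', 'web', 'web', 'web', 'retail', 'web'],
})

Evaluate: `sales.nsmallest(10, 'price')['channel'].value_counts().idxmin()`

take 10 rows with smallest price:
    discount  price channel
5         25      7  retail
4          1     11  retail
3         24     37  retail
0         23     54  retail
2          2     66  retail
7         23     77     web
10        25     95     web
8          8    100     web
9         25    104  retail
1         29    107     web
value_counts of channel:
channel
retail    6
web       4
Name: count, dtype: int64
Taking the label with the smallest value gives web.

web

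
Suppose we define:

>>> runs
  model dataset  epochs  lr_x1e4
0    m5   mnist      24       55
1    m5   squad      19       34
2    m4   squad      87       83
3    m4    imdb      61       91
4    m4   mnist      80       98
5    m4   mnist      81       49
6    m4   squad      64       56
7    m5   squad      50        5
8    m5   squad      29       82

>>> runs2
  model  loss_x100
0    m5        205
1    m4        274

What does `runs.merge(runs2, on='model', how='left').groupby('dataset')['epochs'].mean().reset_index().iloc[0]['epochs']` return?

61.0

merge on 'model' (how='left') → 9 rows:
  model dataset  epochs  lr_x1e4  loss_x100
0    m5   mnist      24       55        205
1    m5   squad      19       34        205
2    m4   squad      87       83        274
3    m4    imdb      61       91        274
4    m4   mnist      80       98        274
5    m4   mnist      81       49        274
6    m4   squad      64       56        274
7    m5   squad      50        5        205
8    m5   squad      29       82        205
group by dataset, mean of epochs:
dataset
imdb     61.000000
mnist    61.666667
squad    49.800000
Name: epochs, dtype: float64
reset_index():
  dataset     epochs
0    imdb  61.000000
1   mnist  61.666667
2   squad  49.800000
Taking the value at position 0, column 'epochs' gives 61.0.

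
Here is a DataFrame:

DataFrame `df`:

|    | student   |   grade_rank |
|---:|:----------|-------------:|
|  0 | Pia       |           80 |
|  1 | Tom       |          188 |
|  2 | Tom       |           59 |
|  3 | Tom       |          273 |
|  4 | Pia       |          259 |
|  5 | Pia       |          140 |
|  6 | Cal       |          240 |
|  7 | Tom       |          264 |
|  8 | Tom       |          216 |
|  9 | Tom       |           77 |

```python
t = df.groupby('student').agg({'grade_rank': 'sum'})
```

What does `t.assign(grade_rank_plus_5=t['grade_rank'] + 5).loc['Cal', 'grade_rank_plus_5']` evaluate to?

group by student, sum of grade_rank:
         grade_rank
student            
Cal             240
Pia             479
Tom            1077
add column grade_rank_plus_5 = t['grade_rank'] + 5:
         grade_rank  grade_rank_plus_5
student                               
Cal             240                245
Pia             479                484
Tom            1077               1082

245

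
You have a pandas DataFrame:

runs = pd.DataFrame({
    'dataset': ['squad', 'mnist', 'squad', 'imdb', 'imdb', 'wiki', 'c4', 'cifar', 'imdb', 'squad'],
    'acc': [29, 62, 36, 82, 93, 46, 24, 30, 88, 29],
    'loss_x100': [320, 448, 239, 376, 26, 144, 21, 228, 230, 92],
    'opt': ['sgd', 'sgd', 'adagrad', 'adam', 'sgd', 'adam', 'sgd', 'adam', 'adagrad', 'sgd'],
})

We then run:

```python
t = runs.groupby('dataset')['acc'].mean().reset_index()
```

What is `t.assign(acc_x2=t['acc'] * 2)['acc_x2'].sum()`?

group by dataset, mean of acc:
dataset
c4       24.000000
cifar    30.000000
imdb     87.666667
mnist    62.000000
squad    31.333333
wiki     46.000000
Name: acc, dtype: float64
reset_index():
  dataset        acc
0      c4  24.000000
1   cifar  30.000000
2    imdb  87.666667
3   mnist  62.000000
4   squad  31.333333
5    wiki  46.000000
add column acc_x2 = t['acc'] * 2:
  dataset        acc      acc_x2
0      c4  24.000000   48.000000
1   cifar  30.000000   60.000000
2    imdb  87.666667  175.333333
3   mnist  62.000000  124.000000
4   squad  31.333333   62.666667
5    wiki  46.000000   92.000000
Hence 562.0.

562.0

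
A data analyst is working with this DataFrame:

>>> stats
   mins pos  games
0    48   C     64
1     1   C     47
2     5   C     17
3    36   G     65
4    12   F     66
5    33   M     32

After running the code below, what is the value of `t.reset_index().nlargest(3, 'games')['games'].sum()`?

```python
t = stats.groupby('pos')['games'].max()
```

195

group by pos, max of games:
pos
C    64
F    66
G    65
M    32
Name: games, dtype: int64
reset_index():
  pos  games
0   C     64
1   F     66
2   G     65
3   M     32
take 3 rows with largest games:
  pos  games
1   F     66
2   G     65
0   C     64
Reading off the sum of column 'games', we get 195.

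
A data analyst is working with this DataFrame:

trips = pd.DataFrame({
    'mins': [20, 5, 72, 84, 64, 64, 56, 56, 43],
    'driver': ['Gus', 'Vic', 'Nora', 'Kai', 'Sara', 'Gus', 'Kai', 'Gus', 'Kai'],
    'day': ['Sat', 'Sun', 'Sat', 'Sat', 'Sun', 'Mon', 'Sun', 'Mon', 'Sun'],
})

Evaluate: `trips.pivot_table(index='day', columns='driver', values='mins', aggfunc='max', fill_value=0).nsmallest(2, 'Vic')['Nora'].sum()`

pivot: rows=day, cols=driver, max(mins):
driver  Gus  Kai  Nora  Sara  Vic
day                              
Mon      64    0     0     0    0
Sat      20   84    72     0    0
Sun       0   56     0    64    5
take 2 rows with smallest Vic:
driver  Gus  Kai  Nora  Sara  Vic
day                              
Mon      64    0     0     0    0
Sat      20   84    72     0    0
The sum of column 'Nora' is 72.

72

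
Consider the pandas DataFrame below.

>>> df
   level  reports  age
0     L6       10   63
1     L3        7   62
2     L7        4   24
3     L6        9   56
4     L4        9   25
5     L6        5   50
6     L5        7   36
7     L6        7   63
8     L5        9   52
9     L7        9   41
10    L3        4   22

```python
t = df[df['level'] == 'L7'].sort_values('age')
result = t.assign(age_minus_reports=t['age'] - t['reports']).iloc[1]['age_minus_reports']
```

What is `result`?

filter rows where level == 'L7':
  level  reports  age
2    L7        4   24
9    L7        9   41
sort by age:
  level  reports  age
2    L7        4   24
9    L7        9   41
add column age_minus_reports = t['age'] - t['reports']:
  level  reports  age  age_minus_reports
2    L7        4   24                 20
9    L7        9   41                 32
Hence 32.

32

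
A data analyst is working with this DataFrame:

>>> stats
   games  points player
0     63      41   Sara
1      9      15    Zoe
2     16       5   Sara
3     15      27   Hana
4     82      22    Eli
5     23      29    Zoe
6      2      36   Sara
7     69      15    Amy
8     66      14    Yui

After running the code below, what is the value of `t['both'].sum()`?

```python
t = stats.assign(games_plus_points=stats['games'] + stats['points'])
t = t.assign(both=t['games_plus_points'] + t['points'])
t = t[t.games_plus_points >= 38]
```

add column games_plus_points = stats['games'] + stats['points']:
   games  points player  games_plus_points
0     63      41   Sara                104
1      9      15    Zoe                 24
2     16       5   Sara                 21
3     15      27   Hana                 42
4     82      22    Eli                104
5     23      29    Zoe                 52
6      2      36   Sara                 38
7     69      15    Amy                 84
8     66      14    Yui                 80
add column both = t['games_plus_points'] + t['points']:
   games  points player  games_plus_points  both
0     63      41   Sara                104   145
1      9      15    Zoe                 24    39
2     16       5   Sara                 21    26
3     15      27   Hana                 42    69
4     82      22    Eli                104   126
5     23      29    Zoe                 52    81
6      2      36   Sara                 38    74
7     69      15    Amy                 84    99
8     66      14    Yui                 80    94
filter rows where games_plus_points >= 38:
   games  points player  games_plus_points  both
0     63      41   Sara                104   145
3     15      27   Hana                 42    69
4     82      22    Eli                104   126
5     23      29    Zoe                 52    81
6      2      36   Sara                 38    74
7     69      15    Amy                 84    99
8     66      14    Yui                 80    94

688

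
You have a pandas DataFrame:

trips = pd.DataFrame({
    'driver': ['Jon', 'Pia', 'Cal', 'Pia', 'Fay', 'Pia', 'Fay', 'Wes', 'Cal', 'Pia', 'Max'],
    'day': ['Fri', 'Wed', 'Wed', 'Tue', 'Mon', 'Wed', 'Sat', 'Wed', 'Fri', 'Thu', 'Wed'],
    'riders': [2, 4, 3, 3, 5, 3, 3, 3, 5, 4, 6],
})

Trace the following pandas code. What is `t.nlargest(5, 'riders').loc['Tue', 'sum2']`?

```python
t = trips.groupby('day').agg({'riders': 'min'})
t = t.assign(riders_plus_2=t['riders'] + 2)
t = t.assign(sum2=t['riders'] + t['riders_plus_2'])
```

8

group by day, min of riders:
     riders
day        
Fri       2
Mon       5
Sat       3
Thu       4
Tue       3
Wed       3
add column riders_plus_2 = t['riders'] + 2:
     riders  riders_plus_2
day                       
Fri       2              4
Mon       5              7
Sat       3              5
Thu       4              6
Tue       3              5
Wed       3              5
add column sum2 = t['riders'] + t['riders_plus_2']:
     riders  riders_plus_2  sum2
day                             
Fri       2              4     6
Mon       5              7    12
Sat       3              5     8
Thu       4              6    10
Tue       3              5     8
Wed       3              5     8
take 5 rows with largest riders:
     riders  riders_plus_2  sum2
day                             
Mon       5              7    12
Thu       4              6    10
Sat       3              5     8
Tue       3              5     8
Wed       3              5     8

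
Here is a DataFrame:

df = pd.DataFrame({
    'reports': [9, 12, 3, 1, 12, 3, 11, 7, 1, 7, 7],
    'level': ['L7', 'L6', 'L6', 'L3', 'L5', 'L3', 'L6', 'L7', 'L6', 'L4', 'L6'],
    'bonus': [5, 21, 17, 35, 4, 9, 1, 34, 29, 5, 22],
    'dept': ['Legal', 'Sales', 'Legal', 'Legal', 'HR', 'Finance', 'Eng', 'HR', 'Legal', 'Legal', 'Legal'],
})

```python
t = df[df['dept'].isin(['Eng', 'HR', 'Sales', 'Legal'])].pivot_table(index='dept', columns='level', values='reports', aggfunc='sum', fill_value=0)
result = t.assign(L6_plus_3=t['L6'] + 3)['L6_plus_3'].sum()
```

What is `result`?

filter rows where dept in ['Eng', 'HR', 'Sales', 'Legal']:
    reports level  bonus   dept
0         9    L7      5  Legal
1        12    L6     21  Sales
2         3    L6     17  Legal
3         1    L3     35  Legal
4        12    L5      4     HR
6        11    L6      1    Eng
7         7    L7     34     HR
8         1    L6     29  Legal
9         7    L4      5  Legal
10        7    L6     22  Legal
pivot: rows=dept, cols=level, sum(reports):
level  L3  L4  L5  L6  L7
dept                     
Eng     0   0   0  11   0
HR      0   0  12   0   7
Legal   1   7   0  11   9
Sales   0   0   0  12   0
add column L6_plus_3 = t['L6'] + 3:
level  L3  L4  L5  L6  L7  L6_plus_3
dept                                
Eng     0   0   0  11   0         14
HR      0   0  12   0   7          3
Legal   1   7   0  11   9         14
Sales   0   0   0  12   0         15
Then the sum of column 'L6_plus_3': 46

46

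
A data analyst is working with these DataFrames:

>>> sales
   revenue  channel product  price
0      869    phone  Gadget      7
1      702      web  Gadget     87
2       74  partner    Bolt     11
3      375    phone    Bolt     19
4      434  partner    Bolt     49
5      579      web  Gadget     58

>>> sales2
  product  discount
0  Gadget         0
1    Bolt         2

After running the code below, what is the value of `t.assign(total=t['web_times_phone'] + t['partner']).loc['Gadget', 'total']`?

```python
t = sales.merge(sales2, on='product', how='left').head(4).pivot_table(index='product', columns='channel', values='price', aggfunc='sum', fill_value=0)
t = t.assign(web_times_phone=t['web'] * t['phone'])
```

609

merge on 'product' (how='left') → 6 rows:
   revenue  channel product  price  discount
0      869    phone  Gadget      7         0
1      702      web  Gadget     87         0
2       74  partner    Bolt     11         2
3      375    phone    Bolt     19         2
4      434  partner    Bolt     49         2
5      579      web  Gadget     58         0
take first 4 rows:
   revenue  channel product  price  discount
0      869    phone  Gadget      7         0
1      702      web  Gadget     87         0
2       74  partner    Bolt     11         2
3      375    phone    Bolt     19         2
pivot: rows=product, cols=channel, sum(price):
channel  partner  phone  web
product                     
Bolt          11     19    0
Gadget         0      7   87
add column web_times_phone = t['web'] * t['phone']:
channel  partner  phone  web  web_times_phone
product                                      
Bolt          11     19    0                0
Gadget         0      7   87              609
add column total = t['web_times_phone'] + t['partner']:
channel  partner  phone  web  web_times_phone  total
product                                             
Bolt          11     19    0                0     11
Gadget         0      7   87              609    609
Hence 609.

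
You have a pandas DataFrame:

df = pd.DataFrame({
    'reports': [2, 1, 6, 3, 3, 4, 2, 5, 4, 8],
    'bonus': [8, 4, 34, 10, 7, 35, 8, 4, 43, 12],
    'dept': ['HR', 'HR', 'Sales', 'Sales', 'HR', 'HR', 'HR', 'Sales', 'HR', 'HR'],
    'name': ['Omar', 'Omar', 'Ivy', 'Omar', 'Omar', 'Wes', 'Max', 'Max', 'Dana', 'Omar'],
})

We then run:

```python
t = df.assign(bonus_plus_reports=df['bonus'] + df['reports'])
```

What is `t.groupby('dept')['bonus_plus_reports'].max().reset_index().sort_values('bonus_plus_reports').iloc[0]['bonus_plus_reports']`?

40

add column bonus_plus_reports = df['bonus'] + df['reports']:
   reports  bonus   dept  name  bonus_plus_reports
0        2      8     HR  Omar                  10
1        1      4     HR  Omar                   5
2        6     34  Sales   Ivy                  40
3        3     10  Sales  Omar                  13
4        3      7     HR  Omar                  10
5        4     35     HR   Wes                  39
6        2      8     HR   Max                  10
7        5      4  Sales   Max                   9
8        4     43     HR  Dana                  47
9        8     12     HR  Omar                  20
group by dept, max of bonus_plus_reports:
dept
HR       47
Sales    40
Name: bonus_plus_reports, dtype: int64
reset_index():
    dept  bonus_plus_reports
0     HR                  47
1  Sales                  40
sort by bonus_plus_reports:
    dept  bonus_plus_reports
1  Sales                  40
0     HR                  47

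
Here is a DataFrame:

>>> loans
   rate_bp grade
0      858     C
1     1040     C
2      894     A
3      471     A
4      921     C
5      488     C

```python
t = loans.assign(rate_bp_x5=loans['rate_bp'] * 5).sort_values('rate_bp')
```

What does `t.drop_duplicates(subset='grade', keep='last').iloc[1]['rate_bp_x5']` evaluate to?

5200

add column rate_bp_x5 = loans['rate_bp'] * 5:
   rate_bp grade  rate_bp_x5
0      858     C        4290
1     1040     C        5200
2      894     A        4470
3      471     A        2355
4      921     C        4605
5      488     C        2440
sort by rate_bp:
   rate_bp grade  rate_bp_x5
3      471     A        2355
5      488     C        2440
0      858     C        4290
2      894     A        4470
4      921     C        4605
1     1040     C        5200
drop duplicate grade (keep=last):
   rate_bp grade  rate_bp_x5
2      894     A        4470
1     1040     C        5200
Hence 5200.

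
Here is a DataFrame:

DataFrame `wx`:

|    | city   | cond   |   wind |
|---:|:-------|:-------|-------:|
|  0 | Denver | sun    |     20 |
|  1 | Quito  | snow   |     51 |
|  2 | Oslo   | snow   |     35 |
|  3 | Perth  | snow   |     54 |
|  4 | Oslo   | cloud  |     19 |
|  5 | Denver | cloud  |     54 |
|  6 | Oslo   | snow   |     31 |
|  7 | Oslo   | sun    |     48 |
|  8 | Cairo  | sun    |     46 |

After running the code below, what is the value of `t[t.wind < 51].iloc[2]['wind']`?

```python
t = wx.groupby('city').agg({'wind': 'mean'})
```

group by city, mean of wind:
         wind
city         
Cairo   46.00
Denver  37.00
Oslo    33.25
Perth   54.00
Quito   51.00
filter rows where wind < 51:
         wind
city         
Cairo   46.00
Denver  37.00
Oslo    33.25

33.25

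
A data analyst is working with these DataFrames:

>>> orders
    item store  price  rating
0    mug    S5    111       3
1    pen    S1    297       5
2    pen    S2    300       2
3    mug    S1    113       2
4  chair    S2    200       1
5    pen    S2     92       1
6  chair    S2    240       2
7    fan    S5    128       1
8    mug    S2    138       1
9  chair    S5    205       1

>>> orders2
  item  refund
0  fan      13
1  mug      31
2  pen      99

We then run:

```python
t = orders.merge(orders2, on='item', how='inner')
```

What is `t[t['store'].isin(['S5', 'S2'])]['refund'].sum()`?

merge on 'item' (how='inner') → 7 rows:
  item store  price  rating  refund
0  mug    S5    111       3      31
1  pen    S1    297       5      99
2  pen    S2    300       2      99
3  mug    S1    113       2      31
4  pen    S2     92       1      99
5  fan    S5    128       1      13
6  mug    S2    138       1      31
filter rows where store in ['S5', 'S2']:
  item store  price  rating  refund
0  mug    S5    111       3      31
2  pen    S2    300       2      99
4  pen    S2     92       1      99
5  fan    S5    128       1      13
6  mug    S2    138       1      31
Taking the sum of column 'refund' gives 273.

273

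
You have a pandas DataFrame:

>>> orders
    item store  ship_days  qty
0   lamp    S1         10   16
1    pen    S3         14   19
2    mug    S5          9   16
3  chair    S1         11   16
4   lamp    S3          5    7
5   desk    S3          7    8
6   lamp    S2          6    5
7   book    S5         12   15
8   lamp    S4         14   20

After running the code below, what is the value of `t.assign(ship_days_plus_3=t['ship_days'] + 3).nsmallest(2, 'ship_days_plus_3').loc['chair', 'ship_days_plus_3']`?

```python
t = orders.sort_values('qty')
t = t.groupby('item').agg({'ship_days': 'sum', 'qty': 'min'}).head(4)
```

14

sort by qty:
    item store  ship_days  qty
6   lamp    S2          6    5
4   lamp    S3          5    7
5   desk    S3          7    8
7   book    S5         12   15
0   lamp    S1         10   16
2    mug    S5          9   16
3  chair    S1         11   16
1    pen    S3         14   19
8   lamp    S4         14   20
group by item: sum(ship_days), min(qty):
       ship_days  qty
item                 
book          12   15
chair         11   16
desk           7    8
lamp          35    5
mug            9   16
pen           14   19
take first 4 rows:
       ship_days  qty
item                 
book          12   15
chair         11   16
desk           7    8
lamp          35    5
add column ship_days_plus_3 = t['ship_days'] + 3:
       ship_days  qty  ship_days_plus_3
item                                   
book          12   15                15
chair         11   16                14
desk           7    8                10
lamp          35    5                38
take 2 rows with smallest ship_days_plus_3:
       ship_days  qty  ship_days_plus_3
item                                   
desk           7    8                10
chair         11   16                14
Finally, value at row 'chair', column 'ship_days_plus_3' = 14.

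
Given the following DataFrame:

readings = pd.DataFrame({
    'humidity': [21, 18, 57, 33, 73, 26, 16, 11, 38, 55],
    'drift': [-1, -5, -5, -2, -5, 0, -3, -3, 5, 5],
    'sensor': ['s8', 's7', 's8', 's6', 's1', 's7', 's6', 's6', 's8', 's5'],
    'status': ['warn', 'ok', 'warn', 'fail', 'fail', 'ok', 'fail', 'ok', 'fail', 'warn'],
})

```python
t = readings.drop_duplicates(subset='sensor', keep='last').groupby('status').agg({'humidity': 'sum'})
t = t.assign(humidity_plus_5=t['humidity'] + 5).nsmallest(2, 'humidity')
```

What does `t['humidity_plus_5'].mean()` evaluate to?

51.0

drop duplicate sensor (keep=last):
   humidity  drift sensor status
4        73     -5     s1   fail
5        26      0     s7     ok
7        11     -3     s6     ok
8        38      5     s8   fail
9        55      5     s5   warn
group by status, sum of humidity:
        humidity
status          
fail         111
ok            37
warn          55
add column humidity_plus_5 = t['humidity'] + 5:
        humidity  humidity_plus_5
status                           
fail         111              116
ok            37               42
warn          55               60
take 2 rows with smallest humidity:
        humidity  humidity_plus_5
status                           
ok            37               42
warn          55               60
Finally, mean of column 'humidity_plus_5' = 51.0.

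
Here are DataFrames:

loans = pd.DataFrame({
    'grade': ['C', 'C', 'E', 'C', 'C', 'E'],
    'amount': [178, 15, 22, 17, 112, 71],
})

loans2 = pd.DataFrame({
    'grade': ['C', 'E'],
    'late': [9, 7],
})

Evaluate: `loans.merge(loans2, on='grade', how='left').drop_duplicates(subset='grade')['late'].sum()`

merge on 'grade' (how='left') → 6 rows:
  grade  amount  late
0     C     178     9
1     C      15     9
2     E      22     7
3     C      17     9
4     C     112     9
5     E      71     7
drop duplicate grade (keep=first):
  grade  amount  late
0     C     178     9
2     E      22     7
The sum of column 'late' is 16.

16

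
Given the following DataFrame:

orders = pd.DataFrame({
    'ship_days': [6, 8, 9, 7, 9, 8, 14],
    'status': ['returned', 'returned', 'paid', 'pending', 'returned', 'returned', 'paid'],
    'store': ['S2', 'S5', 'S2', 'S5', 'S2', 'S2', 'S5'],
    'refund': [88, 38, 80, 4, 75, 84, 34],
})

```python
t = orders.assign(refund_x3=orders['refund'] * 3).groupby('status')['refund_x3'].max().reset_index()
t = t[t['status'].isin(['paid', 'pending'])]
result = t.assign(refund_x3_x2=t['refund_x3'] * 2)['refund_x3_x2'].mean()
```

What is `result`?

252.0

add column refund_x3 = orders['refund'] * 3:
   ship_days    status store  refund  refund_x3
0          6  returned    S2      88        264
1          8  returned    S5      38        114
2          9      paid    S2      80        240
3          7   pending    S5       4         12
4          9  returned    S2      75        225
5          8  returned    S2      84        252
6         14      paid    S5      34        102
group by status, max of refund_x3:
status
paid        240
pending      12
returned    264
Name: refund_x3, dtype: int64
reset_index():
     status  refund_x3
0      paid        240
1   pending         12
2  returned        264
filter rows where status in ['paid', 'pending']:
    status  refund_x3
0     paid        240
1  pending         12
add column refund_x3_x2 = t['refund_x3'] * 2:
    status  refund_x3  refund_x3_x2
0     paid        240           480
1  pending         12            24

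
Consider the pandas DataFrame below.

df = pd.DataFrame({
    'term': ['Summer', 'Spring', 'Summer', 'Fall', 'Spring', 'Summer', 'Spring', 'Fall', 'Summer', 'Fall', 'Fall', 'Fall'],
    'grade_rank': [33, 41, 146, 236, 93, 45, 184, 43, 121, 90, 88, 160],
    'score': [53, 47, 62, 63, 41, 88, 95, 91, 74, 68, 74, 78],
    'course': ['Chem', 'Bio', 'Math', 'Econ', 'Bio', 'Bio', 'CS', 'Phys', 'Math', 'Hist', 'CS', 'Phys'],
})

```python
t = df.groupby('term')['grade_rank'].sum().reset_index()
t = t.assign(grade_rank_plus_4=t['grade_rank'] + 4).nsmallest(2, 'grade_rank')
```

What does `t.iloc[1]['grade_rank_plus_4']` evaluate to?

349

group by term, sum of grade_rank:
term
Fall      617
Spring    318
Summer    345
Name: grade_rank, dtype: int64
reset_index():
     term  grade_rank
0    Fall         617
1  Spring         318
2  Summer         345
add column grade_rank_plus_4 = t['grade_rank'] + 4:
     term  grade_rank  grade_rank_plus_4
0    Fall         617                621
1  Spring         318                322
2  Summer         345                349
take 2 rows with smallest grade_rank:
     term  grade_rank  grade_rank_plus_4
1  Spring         318                322
2  Summer         345                349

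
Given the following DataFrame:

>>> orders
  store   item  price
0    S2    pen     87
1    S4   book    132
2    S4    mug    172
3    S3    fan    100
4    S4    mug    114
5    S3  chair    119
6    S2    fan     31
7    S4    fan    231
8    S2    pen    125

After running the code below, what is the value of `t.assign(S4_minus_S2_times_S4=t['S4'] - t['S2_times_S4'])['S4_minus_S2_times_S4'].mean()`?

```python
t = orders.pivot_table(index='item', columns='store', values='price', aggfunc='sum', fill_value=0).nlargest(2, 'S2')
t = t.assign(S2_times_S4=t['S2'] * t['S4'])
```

-3465.0

pivot: rows=item, cols=store, sum(price):
store   S2   S3   S4
item                
book     0    0  132
chair    0  119    0
fan     31  100  231
mug      0    0  286
pen    212    0    0
take 2 rows with largest S2:
store   S2   S3   S4
item                
pen    212    0    0
fan     31  100  231
add column S2_times_S4 = t['S2'] * t['S4']:
store   S2   S3   S4  S2_times_S4
item                             
pen    212    0    0            0
fan     31  100  231         7161
add column S4_minus_S2_times_S4 = t['S4'] - t['S2_times_S4']:
store   S2   S3   S4  S2_times_S4  S4_minus_S2_times_S4
item                                                   
pen    212    0    0            0                     0
fan     31  100  231         7161                 -6930
Reading off the mean of column 'S4_minus_S2_times_S4', we get -3465.0.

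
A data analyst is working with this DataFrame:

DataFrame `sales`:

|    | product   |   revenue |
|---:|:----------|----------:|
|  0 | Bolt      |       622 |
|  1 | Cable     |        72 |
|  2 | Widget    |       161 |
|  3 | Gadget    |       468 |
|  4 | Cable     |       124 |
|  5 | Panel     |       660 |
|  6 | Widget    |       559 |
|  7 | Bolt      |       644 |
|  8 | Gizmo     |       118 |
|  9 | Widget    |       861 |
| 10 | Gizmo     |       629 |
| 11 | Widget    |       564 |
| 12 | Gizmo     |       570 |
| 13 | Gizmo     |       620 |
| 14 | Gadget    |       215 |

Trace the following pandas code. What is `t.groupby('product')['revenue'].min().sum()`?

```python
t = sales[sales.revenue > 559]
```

filter rows where revenue > 559:
   product  revenue
0     Bolt      622
5    Panel      660
7     Bolt      644
9   Widget      861
10   Gizmo      629
11  Widget      564
12   Gizmo      570
13   Gizmo      620
group by product, min of revenue:
product
Bolt      622
Gizmo     570
Panel     660
Widget    564
Name: revenue, dtype: int64
Taking the sum of the resulting series gives 2416.

2416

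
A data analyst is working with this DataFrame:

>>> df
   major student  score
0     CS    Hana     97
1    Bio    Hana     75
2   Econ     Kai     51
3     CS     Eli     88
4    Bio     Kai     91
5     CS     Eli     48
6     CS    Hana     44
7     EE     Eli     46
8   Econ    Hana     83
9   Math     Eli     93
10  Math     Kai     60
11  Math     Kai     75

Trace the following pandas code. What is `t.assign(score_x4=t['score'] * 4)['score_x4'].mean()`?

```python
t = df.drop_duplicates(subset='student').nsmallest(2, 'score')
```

drop duplicate student (keep=first):
  major student  score
0    CS    Hana     97
2  Econ     Kai     51
3    CS     Eli     88
take 2 rows with smallest score:
  major student  score
2  Econ     Kai     51
3    CS     Eli     88
add column score_x4 = t['score'] * 4:
  major student  score  score_x4
2  Econ     Kai     51       204
3    CS     Eli     88       352

278.0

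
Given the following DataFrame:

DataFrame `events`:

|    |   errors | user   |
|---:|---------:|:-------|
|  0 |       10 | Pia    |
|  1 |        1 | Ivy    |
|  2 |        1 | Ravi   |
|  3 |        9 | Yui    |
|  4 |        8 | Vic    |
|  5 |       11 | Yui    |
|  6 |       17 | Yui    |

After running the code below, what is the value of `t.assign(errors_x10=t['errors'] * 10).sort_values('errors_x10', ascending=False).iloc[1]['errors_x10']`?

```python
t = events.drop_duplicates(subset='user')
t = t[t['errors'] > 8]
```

90

drop duplicate user (keep=first):
   errors  user
0      10   Pia
1       1   Ivy
2       1  Ravi
3       9   Yui
4       8   Vic
filter rows where errors > 8:
   errors user
0      10  Pia
3       9  Yui
add column errors_x10 = t['errors'] * 10:
   errors user  errors_x10
0      10  Pia         100
3       9  Yui          90
sort by errors_x10 descending:
   errors user  errors_x10
0      10  Pia         100
3       9  Yui          90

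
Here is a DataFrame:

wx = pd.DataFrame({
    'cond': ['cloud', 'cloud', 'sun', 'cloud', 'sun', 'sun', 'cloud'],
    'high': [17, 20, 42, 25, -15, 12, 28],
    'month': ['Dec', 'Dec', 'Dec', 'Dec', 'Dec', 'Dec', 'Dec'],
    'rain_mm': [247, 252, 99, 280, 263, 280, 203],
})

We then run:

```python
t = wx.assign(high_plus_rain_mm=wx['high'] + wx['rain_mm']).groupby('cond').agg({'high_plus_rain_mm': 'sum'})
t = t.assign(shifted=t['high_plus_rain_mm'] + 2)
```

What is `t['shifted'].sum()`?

add column high_plus_rain_mm = wx['high'] + wx['rain_mm']:
    cond  high month  rain_mm  high_plus_rain_mm
0  cloud    17   Dec      247                264
1  cloud    20   Dec      252                272
2    sun    42   Dec       99                141
3  cloud    25   Dec      280                305
4    sun   -15   Dec      263                248
5    sun    12   Dec      280                292
6  cloud    28   Dec      203                231
group by cond, sum of high_plus_rain_mm:
       high_plus_rain_mm
cond                    
cloud               1072
sun                  681
add column shifted = t['high_plus_rain_mm'] + 2:
       high_plus_rain_mm  shifted
cond                             
cloud               1072     1074
sun                  681      683

1757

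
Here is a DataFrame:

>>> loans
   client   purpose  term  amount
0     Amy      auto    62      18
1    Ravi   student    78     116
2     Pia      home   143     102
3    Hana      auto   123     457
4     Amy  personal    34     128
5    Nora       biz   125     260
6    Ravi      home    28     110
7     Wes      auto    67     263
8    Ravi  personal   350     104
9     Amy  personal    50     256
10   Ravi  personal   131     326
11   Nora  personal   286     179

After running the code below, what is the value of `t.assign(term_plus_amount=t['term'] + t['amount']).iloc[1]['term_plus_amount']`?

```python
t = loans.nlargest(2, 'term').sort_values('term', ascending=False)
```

465

take 2 rows with largest term:
   client   purpose  term  amount
8    Ravi  personal   350     104
11   Nora  personal   286     179
sort by term descending:
   client   purpose  term  amount
8    Ravi  personal   350     104
11   Nora  personal   286     179
add column term_plus_amount = t['term'] + t['amount']:
   client   purpose  term  amount  term_plus_amount
8    Ravi  personal   350     104               454
11   Nora  personal   286     179               465
Reading off the value at position 1, column 'term_plus_amount', we get 465.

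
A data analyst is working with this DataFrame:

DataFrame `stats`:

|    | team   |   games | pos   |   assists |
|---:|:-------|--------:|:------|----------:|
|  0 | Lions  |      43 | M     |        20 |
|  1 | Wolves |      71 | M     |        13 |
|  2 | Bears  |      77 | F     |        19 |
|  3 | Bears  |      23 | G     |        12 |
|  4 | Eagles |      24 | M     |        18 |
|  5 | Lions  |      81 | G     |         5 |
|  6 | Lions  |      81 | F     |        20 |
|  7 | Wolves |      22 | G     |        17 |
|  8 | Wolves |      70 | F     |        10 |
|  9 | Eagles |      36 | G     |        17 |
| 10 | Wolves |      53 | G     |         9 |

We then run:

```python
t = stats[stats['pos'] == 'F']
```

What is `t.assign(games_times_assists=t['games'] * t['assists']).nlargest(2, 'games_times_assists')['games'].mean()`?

filter rows where pos == 'F':
     team  games pos  assists
2   Bears     77   F       19
6   Lions     81   F       20
8  Wolves     70   F       10
add column games_times_assists = t['games'] * t['assists']:
     team  games pos  assists  games_times_assists
2   Bears     77   F       19                 1463
6   Lions     81   F       20                 1620
8  Wolves     70   F       10                  700
take 2 rows with largest games_times_assists:
    team  games pos  assists  games_times_assists
6  Lions     81   F       20                 1620
2  Bears     77   F       19                 1463
Finally, mean of column 'games' = 79.0.

79.0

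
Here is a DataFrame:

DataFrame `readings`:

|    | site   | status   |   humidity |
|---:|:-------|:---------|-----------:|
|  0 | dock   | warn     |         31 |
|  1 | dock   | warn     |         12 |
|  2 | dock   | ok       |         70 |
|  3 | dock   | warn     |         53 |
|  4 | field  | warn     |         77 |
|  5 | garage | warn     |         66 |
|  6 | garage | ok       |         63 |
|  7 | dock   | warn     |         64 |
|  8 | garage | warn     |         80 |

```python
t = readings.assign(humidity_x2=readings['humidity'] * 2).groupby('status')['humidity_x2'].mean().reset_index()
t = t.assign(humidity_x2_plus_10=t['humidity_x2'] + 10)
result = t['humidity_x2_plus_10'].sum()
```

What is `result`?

add column humidity_x2 = readings['humidity'] * 2:
     site status  humidity  humidity_x2
0    dock   warn        31           62
1    dock   warn        12           24
2    dock     ok        70          140
3    dock   warn        53          106
4   field   warn        77          154
5  garage   warn        66          132
6  garage     ok        63          126
7    dock   warn        64          128
8  garage   warn        80          160
group by status, mean of humidity_x2:
status
ok      133.000000
warn    109.428571
Name: humidity_x2, dtype: float64
reset_index():
  status  humidity_x2
0     ok   133.000000
1   warn   109.428571
add column humidity_x2_plus_10 = t['humidity_x2'] + 10:
  status  humidity_x2  humidity_x2_plus_10
0     ok   133.000000           143.000000
1   warn   109.428571           119.428571
Taking the sum of column 'humidity_x2_plus_10' gives 262.428571429.

262.428571429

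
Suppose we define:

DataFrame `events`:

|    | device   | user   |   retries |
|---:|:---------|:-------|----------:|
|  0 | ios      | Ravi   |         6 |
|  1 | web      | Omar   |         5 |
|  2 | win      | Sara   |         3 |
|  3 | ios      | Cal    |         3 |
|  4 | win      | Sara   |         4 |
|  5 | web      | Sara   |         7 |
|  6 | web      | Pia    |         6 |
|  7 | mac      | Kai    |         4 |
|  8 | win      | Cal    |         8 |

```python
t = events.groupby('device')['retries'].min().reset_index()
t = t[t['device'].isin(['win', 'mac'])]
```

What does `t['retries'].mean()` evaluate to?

group by device, min of retries:
device
ios    3
mac    4
web    5
win    3
Name: retries, dtype: int64
reset_index():
  device  retries
0    ios        3
1    mac        4
2    web        5
3    win        3
filter rows where device in ['win', 'mac']:
  device  retries
1    mac        4
3    win        3
Reading off the mean of column 'retries', we get 3.5.

3.5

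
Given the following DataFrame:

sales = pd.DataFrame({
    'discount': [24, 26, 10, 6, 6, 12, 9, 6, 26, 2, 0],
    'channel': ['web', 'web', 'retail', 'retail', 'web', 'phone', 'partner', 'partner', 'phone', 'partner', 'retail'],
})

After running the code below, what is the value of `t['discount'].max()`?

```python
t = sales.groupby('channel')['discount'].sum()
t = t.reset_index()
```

56

group by channel, sum of discount:
channel
partner    17
phone      38
retail     16
web        56
Name: discount, dtype: int64
reset_index():
   channel  discount
0  partner        17
1    phone        38
2   retail        16
3      web        56
The max of column 'discount' is 56.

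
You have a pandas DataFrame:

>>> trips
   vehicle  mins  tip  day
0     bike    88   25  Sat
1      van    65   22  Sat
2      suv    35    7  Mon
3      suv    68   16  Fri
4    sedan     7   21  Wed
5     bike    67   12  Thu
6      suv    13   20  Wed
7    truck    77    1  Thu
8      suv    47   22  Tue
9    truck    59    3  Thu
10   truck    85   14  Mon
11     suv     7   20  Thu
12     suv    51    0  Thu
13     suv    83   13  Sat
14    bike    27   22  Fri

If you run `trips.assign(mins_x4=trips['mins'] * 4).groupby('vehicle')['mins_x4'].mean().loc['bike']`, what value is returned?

add column mins_x4 = trips['mins'] * 4:
   vehicle  mins  tip  day  mins_x4
0     bike    88   25  Sat      352
1      van    65   22  Sat      260
2      suv    35    7  Mon      140
3      suv    68   16  Fri      272
4    sedan     7   21  Wed       28
5     bike    67   12  Thu      268
6      suv    13   20  Wed       52
7    truck    77    1  Thu      308
8      suv    47   22  Tue      188
9    truck    59    3  Thu      236
10   truck    85   14  Mon      340
11     suv     7   20  Thu       28
12     suv    51    0  Thu      204
13     suv    83   13  Sat      332
14    bike    27   22  Fri      108
group by vehicle, mean of mins_x4:
vehicle
bike     242.666667
sedan     28.000000
suv      173.714286
truck    294.666667
van      260.000000
Name: mins_x4, dtype: float64

242.666666667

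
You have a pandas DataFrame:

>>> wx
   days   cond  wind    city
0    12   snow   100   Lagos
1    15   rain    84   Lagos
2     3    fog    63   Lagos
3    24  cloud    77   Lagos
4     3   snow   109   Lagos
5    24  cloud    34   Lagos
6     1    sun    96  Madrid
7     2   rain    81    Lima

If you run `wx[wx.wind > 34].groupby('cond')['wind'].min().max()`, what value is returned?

filter rows where wind > 34:
   days   cond  wind    city
0    12   snow   100   Lagos
1    15   rain    84   Lagos
2     3    fog    63   Lagos
3    24  cloud    77   Lagos
4     3   snow   109   Lagos
6     1    sun    96  Madrid
7     2   rain    81    Lima
group by cond, min of wind:
cond
cloud     77
fog       63
rain      81
snow     100
sun       96
Name: wind, dtype: int64

100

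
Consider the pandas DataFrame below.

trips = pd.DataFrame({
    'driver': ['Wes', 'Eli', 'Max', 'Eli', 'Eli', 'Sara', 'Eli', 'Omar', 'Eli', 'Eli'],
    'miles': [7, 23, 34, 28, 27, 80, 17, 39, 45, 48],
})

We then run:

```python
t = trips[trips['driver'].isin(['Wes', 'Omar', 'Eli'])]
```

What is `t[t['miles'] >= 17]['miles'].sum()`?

227

filter rows where driver in ['Wes', 'Omar', 'Eli']:
  driver  miles
0    Wes      7
1    Eli     23
3    Eli     28
4    Eli     27
6    Eli     17
7   Omar     39
8    Eli     45
9    Eli     48
filter rows where miles >= 17:
  driver  miles
1    Eli     23
3    Eli     28
4    Eli     27
6    Eli     17
7   Omar     39
8    Eli     45
9    Eli     48
Hence 227.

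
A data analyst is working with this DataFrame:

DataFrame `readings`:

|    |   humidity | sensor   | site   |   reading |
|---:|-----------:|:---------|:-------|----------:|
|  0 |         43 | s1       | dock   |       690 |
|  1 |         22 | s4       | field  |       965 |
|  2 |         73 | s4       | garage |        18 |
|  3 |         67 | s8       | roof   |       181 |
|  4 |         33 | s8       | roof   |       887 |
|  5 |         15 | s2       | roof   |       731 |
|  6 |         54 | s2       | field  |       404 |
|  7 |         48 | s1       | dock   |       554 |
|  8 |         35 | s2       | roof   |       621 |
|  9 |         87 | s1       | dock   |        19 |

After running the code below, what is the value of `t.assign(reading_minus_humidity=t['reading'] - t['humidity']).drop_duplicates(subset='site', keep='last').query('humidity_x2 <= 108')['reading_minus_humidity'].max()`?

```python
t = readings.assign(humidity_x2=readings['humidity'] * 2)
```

586

add column humidity_x2 = readings['humidity'] * 2:
   humidity sensor    site  reading  humidity_x2
0        43     s1    dock      690           86
1        22     s4   field      965           44
2        73     s4  garage       18          146
3        67     s8    roof      181          134
4        33     s8    roof      887           66
5        15     s2    roof      731           30
6        54     s2   field      404          108
7        48     s1    dock      554           96
8        35     s2    roof      621           70
9        87     s1    dock       19          174
add column reading_minus_humidity = t['reading'] - t['humidity']:
   humidity sensor    site  reading  humidity_x2  reading_minus_humidity
0        43     s1    dock      690           86                     647
1        22     s4   field      965           44                     943
2        73     s4  garage       18          146                     -55
3        67     s8    roof      181          134                     114
4        33     s8    roof      887           66                     854
5        15     s2    roof      731           30                     716
6        54     s2   field      404          108                     350
7        48     s1    dock      554           96                     506
8        35     s2    roof      621           70                     586
9        87     s1    dock       19          174                     -68
drop duplicate site (keep=last):
   humidity sensor    site  reading  humidity_x2  reading_minus_humidity
2        73     s4  garage       18          146                     -55
6        54     s2   field      404          108                     350
8        35     s2    roof      621           70                     586
9        87     s1    dock       19          174                     -68
filter rows where humidity_x2 <= 108:
   humidity sensor   site  reading  humidity_x2  reading_minus_humidity
6        54     s2  field      404          108                     350
8        35     s2   roof      621           70                     586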